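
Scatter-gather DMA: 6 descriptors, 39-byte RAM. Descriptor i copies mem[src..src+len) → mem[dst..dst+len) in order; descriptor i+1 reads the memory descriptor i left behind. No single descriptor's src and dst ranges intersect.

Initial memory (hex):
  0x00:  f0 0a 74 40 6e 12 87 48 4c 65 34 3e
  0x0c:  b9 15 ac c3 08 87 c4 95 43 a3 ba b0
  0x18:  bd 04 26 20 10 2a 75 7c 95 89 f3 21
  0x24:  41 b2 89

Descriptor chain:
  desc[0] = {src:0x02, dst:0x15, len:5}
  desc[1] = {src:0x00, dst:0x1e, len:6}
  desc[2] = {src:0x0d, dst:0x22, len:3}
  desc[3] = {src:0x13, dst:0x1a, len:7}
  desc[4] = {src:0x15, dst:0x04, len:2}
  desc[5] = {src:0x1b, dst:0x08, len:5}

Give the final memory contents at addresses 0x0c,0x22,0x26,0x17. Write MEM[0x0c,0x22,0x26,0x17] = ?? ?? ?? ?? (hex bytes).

D0: mem[0x15..0x19] <- [74 40 6e 12 87]
D1: mem[0x1e..0x23] <- [f0 0a 74 40 6e 12]
D2: mem[0x22..0x24] <- [15 ac c3]
D3: mem[0x1a..0x20] <- [95 43 74 40 6e 12 87]
D4: mem[0x04..0x05] <- [74 40]
D5: mem[0x08..0x0c] <- [43 74 40 6e 12]
query mem[0x0c]=0x12, mem[0x22]=0x15, mem[0x26]=0x89, mem[0x17]=0x6e

MEM[0x0c,0x22,0x26,0x17] = 12 15 89 6e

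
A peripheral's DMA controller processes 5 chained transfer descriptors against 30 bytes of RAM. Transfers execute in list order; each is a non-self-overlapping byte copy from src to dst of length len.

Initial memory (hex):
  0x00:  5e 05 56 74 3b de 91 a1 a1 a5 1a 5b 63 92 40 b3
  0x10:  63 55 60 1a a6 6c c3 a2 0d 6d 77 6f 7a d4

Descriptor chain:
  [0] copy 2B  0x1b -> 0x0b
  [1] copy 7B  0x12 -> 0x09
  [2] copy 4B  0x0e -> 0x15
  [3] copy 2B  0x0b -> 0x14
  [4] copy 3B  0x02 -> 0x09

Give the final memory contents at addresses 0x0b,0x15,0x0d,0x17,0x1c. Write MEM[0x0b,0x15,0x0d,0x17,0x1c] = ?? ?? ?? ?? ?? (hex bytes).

D0: mem[0x0b..0x0c] <- [6f 7a]
D1: mem[0x09..0x0f] <- [60 1a a6 6c c3 a2 0d]
D2: mem[0x15..0x18] <- [a2 0d 63 55]
D3: mem[0x14..0x15] <- [a6 6c]
D4: mem[0x09..0x0b] <- [56 74 3b]
query mem[0x0b]=0x3b, mem[0x15]=0x6c, mem[0x0d]=0xc3, mem[0x17]=0x63, mem[0x1c]=0x7a

MEM[0x0b,0x15,0x0d,0x17,0x1c] = 3b 6c c3 63 7a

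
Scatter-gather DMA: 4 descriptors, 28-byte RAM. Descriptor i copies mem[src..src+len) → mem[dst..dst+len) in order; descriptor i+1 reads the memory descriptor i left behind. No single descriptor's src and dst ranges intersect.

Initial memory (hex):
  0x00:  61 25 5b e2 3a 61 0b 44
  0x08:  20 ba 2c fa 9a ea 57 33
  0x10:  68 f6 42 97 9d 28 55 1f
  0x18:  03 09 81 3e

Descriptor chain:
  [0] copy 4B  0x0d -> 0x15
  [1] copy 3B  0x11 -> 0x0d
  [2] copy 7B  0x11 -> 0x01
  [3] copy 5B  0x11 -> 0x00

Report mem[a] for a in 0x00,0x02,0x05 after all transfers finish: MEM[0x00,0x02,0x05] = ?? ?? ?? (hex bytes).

MEM[0x00,0x02,0x05] = f6 97 ea

[0] 0x0d->0x15 len=4 : ea 57 33 68
[1] 0x11->0x0d len=3 : f6 42 97
[2] 0x11->0x01 len=7 : f6 42 97 9d ea 57 33
[3] 0x11->0x00 len=5 : f6 42 97 9d ea
query mem[0x00]=0xf6, mem[0x02]=0x97, mem[0x05]=0xea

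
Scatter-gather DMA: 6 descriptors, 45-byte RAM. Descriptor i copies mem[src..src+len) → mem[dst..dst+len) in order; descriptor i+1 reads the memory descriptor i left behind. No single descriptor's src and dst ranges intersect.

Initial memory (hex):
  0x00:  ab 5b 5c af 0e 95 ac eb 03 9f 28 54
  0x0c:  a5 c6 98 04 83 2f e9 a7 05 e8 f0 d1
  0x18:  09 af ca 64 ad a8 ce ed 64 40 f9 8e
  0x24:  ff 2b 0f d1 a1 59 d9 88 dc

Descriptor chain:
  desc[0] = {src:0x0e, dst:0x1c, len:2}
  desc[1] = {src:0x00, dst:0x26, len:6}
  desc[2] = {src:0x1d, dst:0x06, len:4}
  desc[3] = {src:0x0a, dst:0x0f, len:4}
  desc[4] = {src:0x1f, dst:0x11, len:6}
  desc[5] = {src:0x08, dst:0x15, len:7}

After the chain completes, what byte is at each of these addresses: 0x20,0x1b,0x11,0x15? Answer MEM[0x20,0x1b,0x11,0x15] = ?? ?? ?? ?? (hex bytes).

[0] 0x0e->0x1c len=2 : 98 04
[1] 0x00->0x26 len=6 : ab 5b 5c af 0e 95
[2] 0x1d->0x06 len=4 : 04 ce ed 64
[3] 0x0a->0x0f len=4 : 28 54 a5 c6
[4] 0x1f->0x11 len=6 : ed 64 40 f9 8e ff
[5] 0x08->0x15 len=7 : ed 64 28 54 a5 c6 98
query mem[0x20]=0x64, mem[0x1b]=0x98, mem[0x11]=0xed, mem[0x15]=0xed

MEM[0x20,0x1b,0x11,0x15] = 64 98 ed ed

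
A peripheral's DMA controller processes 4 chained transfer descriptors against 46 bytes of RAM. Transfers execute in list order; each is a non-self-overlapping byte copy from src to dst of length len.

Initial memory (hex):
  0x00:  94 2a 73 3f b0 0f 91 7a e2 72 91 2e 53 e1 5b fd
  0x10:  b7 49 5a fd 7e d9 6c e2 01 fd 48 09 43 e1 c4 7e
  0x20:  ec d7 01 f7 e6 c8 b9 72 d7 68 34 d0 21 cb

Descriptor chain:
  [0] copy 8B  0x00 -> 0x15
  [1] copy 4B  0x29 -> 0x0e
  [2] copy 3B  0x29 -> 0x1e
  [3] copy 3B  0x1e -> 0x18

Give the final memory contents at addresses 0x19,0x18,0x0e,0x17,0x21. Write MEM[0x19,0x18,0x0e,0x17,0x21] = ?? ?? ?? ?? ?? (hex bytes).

D0: mem[0x15..0x1c] <- [94 2a 73 3f b0 0f 91 7a]
D1: mem[0x0e..0x11] <- [68 34 d0 21]
D2: mem[0x1e..0x20] <- [68 34 d0]
D3: mem[0x18..0x1a] <- [68 34 d0]
query mem[0x19]=0x34, mem[0x18]=0x68, mem[0x0e]=0x68, mem[0x17]=0x73, mem[0x21]=0xd7

MEM[0x19,0x18,0x0e,0x17,0x21] = 34 68 68 73 d7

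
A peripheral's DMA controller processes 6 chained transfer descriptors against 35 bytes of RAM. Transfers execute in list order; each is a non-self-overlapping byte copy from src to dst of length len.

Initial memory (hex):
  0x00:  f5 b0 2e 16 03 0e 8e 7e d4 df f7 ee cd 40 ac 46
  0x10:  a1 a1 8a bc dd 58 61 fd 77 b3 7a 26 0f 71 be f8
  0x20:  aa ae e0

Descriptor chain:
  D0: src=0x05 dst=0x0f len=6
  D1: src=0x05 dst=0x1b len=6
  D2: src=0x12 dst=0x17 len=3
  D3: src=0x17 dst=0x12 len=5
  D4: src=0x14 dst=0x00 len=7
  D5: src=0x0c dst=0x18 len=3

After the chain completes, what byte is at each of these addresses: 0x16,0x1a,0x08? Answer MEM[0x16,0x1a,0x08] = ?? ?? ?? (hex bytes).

MEM[0x16,0x1a,0x08] = 0e ac d4

#0 dst[0x0f+6] := {0x0e,0x8e,0x7e,0xd4,0xdf,0xf7}
#1 dst[0x1b+6] := {0x0e,0x8e,0x7e,0xd4,0xdf,0xf7}
#2 dst[0x17+3] := {0xd4,0xdf,0xf7}
#3 dst[0x12+5] := {0xd4,0xdf,0xf7,0x7a,0x0e}
#4 dst[0x00+7] := {0xf7,0x7a,0x0e,0xd4,0xdf,0xf7,0x7a}
#5 dst[0x18+3] := {0xcd,0x40,0xac}
query mem[0x16]=0x0e, mem[0x1a]=0xac, mem[0x08]=0xd4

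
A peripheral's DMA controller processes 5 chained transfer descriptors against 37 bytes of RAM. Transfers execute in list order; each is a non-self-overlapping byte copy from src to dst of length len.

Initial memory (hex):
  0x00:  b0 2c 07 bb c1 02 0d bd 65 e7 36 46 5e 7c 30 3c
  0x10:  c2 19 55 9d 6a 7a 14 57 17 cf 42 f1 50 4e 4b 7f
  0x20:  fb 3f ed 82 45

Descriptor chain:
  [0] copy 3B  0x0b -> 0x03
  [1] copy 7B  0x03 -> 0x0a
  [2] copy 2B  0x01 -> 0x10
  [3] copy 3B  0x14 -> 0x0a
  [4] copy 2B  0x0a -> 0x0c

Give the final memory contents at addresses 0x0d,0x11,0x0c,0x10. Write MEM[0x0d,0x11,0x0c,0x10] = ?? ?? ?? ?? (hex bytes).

  after D0: wrote 3B at 0x03 = 465e7c
  after D1: wrote 7B at 0x0a = 465e7c0dbd65e7
  after D2: wrote 2B at 0x10 = 2c07
  after D3: wrote 3B at 0x0a = 6a7a14
  after D4: wrote 2B at 0x0c = 6a7a
query mem[0x0d]=0x7a, mem[0x11]=0x07, mem[0x0c]=0x6a, mem[0x10]=0x2c

MEM[0x0d,0x11,0x0c,0x10] = 7a 07 6a 2c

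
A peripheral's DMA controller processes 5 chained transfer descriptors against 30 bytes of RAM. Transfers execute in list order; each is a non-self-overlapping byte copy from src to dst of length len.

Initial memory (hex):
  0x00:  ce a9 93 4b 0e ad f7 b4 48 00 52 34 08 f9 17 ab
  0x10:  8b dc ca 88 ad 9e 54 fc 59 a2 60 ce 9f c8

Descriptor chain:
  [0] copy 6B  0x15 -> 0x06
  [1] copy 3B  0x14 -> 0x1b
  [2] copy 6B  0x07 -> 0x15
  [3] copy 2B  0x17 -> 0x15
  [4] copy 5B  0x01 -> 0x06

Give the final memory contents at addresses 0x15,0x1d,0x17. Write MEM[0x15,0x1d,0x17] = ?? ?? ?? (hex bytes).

MEM[0x15,0x1d,0x17] = 59 54 59

D0: mem[0x06..0x0b] <- [9e 54 fc 59 a2 60]
D1: mem[0x1b..0x1d] <- [ad 9e 54]
D2: mem[0x15..0x1a] <- [54 fc 59 a2 60 08]
D3: mem[0x15..0x16] <- [59 a2]
D4: mem[0x06..0x0a] <- [a9 93 4b 0e ad]
query mem[0x15]=0x59, mem[0x1d]=0x54, mem[0x17]=0x59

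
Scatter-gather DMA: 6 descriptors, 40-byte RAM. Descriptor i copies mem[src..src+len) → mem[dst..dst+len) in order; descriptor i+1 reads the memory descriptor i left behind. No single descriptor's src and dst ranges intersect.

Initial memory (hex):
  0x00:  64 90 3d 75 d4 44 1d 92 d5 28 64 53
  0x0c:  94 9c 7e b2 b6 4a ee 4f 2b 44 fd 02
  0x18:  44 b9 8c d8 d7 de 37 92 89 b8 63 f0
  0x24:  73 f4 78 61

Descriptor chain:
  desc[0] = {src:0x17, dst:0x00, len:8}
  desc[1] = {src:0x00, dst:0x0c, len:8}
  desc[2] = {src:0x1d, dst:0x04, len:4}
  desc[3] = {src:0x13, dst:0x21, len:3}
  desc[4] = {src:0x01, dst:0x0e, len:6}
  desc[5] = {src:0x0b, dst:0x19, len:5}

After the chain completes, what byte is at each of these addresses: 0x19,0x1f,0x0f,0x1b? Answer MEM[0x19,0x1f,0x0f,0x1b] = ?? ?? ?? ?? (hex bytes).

MEM[0x19,0x1f,0x0f,0x1b] = 53 92 b9 44

[0] 0x17->0x00 len=8 : 02 44 b9 8c d8 d7 de 37
[1] 0x00->0x0c len=8 : 02 44 b9 8c d8 d7 de 37
[2] 0x1d->0x04 len=4 : de 37 92 89
[3] 0x13->0x21 len=3 : 37 2b 44
[4] 0x01->0x0e len=6 : 44 b9 8c de 37 92
[5] 0x0b->0x19 len=5 : 53 02 44 44 b9
query mem[0x19]=0x53, mem[0x1f]=0x92, mem[0x0f]=0xb9, mem[0x1b]=0x44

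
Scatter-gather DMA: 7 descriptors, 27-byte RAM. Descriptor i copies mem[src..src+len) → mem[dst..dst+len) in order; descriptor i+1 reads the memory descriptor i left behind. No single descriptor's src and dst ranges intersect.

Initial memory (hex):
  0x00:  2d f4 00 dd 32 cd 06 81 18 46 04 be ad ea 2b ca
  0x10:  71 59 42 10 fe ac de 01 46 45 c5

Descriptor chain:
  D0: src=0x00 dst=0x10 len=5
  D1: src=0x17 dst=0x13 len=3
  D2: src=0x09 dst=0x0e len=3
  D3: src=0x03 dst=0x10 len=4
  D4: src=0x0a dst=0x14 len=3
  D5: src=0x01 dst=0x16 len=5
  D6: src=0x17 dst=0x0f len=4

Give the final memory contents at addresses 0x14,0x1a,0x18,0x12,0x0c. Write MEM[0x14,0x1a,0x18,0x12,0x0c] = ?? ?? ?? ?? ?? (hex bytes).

MEM[0x14,0x1a,0x18,0x12,0x0c] = 04 cd dd cd ad

[0] 0x00->0x10 len=5 : 2d f4 00 dd 32
[1] 0x17->0x13 len=3 : 01 46 45
[2] 0x09->0x0e len=3 : 46 04 be
[3] 0x03->0x10 len=4 : dd 32 cd 06
[4] 0x0a->0x14 len=3 : 04 be ad
[5] 0x01->0x16 len=5 : f4 00 dd 32 cd
[6] 0x17->0x0f len=4 : 00 dd 32 cd
query mem[0x14]=0x04, mem[0x1a]=0xcd, mem[0x18]=0xdd, mem[0x12]=0xcd, mem[0x0c]=0xad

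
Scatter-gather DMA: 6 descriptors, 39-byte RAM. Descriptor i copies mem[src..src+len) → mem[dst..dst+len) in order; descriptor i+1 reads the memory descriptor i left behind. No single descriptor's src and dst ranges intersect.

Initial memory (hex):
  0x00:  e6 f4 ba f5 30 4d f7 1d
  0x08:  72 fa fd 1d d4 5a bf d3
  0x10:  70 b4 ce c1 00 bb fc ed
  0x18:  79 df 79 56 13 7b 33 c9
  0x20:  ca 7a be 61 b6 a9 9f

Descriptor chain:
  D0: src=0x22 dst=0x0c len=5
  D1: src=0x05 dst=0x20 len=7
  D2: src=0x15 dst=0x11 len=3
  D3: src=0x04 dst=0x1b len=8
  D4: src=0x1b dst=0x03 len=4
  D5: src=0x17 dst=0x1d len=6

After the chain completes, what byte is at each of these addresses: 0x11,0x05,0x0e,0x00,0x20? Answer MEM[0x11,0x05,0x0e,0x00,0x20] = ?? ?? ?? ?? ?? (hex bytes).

MEM[0x11,0x05,0x0e,0x00,0x20] = bb f7 b6 e6 79

D0: mem[0x0c..0x10] <- [be 61 b6 a9 9f]
D1: mem[0x20..0x26] <- [4d f7 1d 72 fa fd 1d]
D2: mem[0x11..0x13] <- [bb fc ed]
D3: mem[0x1b..0x22] <- [30 4d f7 1d 72 fa fd 1d]
D4: mem[0x03..0x06] <- [30 4d f7 1d]
D5: mem[0x1d..0x22] <- [ed 79 df 79 30 4d]
query mem[0x11]=0xbb, mem[0x05]=0xf7, mem[0x0e]=0xb6, mem[0x00]=0xe6, mem[0x20]=0x79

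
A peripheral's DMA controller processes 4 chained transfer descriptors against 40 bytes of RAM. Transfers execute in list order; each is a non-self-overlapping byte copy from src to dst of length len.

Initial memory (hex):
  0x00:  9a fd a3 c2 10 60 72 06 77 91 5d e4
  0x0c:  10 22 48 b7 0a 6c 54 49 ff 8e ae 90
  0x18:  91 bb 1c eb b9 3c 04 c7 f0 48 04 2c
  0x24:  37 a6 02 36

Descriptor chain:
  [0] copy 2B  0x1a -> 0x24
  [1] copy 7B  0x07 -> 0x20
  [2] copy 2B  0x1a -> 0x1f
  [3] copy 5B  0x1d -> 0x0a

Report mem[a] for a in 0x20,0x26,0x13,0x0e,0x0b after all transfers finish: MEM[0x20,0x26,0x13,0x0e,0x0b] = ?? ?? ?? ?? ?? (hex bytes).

D0: mem[0x24..0x25] <- [1c eb]
D1: mem[0x20..0x26] <- [06 77 91 5d e4 10 22]
D2: mem[0x1f..0x20] <- [1c eb]
D3: mem[0x0a..0x0e] <- [3c 04 1c eb 77]
query mem[0x20]=0xeb, mem[0x26]=0x22, mem[0x13]=0x49, mem[0x0e]=0x77, mem[0x0b]=0x04

MEM[0x20,0x26,0x13,0x0e,0x0b] = eb 22 49 77 04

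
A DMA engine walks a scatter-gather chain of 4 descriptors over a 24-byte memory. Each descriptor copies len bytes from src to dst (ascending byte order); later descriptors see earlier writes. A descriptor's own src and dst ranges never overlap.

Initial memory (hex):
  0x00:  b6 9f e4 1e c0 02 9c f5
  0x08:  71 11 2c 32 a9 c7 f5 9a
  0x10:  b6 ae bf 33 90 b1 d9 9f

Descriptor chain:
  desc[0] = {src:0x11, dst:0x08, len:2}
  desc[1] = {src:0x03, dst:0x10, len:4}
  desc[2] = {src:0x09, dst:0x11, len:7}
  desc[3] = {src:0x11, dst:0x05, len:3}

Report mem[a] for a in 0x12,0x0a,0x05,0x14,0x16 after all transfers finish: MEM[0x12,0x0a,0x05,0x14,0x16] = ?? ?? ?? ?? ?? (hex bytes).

MEM[0x12,0x0a,0x05,0x14,0x16] = 2c 2c bf a9 f5

D0: mem[0x08..0x09] <- [ae bf]
D1: mem[0x10..0x13] <- [1e c0 02 9c]
D2: mem[0x11..0x17] <- [bf 2c 32 a9 c7 f5 9a]
D3: mem[0x05..0x07] <- [bf 2c 32]
query mem[0x12]=0x2c, mem[0x0a]=0x2c, mem[0x05]=0xbf, mem[0x14]=0xa9, mem[0x16]=0xf5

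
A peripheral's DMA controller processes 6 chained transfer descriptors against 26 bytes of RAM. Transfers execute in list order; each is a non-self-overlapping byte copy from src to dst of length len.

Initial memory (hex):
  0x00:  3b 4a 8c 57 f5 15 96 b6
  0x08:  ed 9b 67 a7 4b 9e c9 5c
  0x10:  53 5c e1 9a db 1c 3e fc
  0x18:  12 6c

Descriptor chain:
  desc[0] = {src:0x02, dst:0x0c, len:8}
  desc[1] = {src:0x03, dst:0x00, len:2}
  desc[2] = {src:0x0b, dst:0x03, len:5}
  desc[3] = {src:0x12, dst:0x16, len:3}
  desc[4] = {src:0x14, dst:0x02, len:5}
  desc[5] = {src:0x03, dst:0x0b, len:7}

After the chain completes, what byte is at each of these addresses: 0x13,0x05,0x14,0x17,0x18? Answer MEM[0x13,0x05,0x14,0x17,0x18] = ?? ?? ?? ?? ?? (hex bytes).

#0 dst[0x0c+8] := {0x8c,0x57,0xf5,0x15,0x96,0xb6,0xed,0x9b}
#1 dst[0x00+2] := {0x57,0xf5}
#2 dst[0x03+5] := {0xa7,0x8c,0x57,0xf5,0x15}
#3 dst[0x16+3] := {0xed,0x9b,0xdb}
#4 dst[0x02+5] := {0xdb,0x1c,0xed,0x9b,0xdb}
#5 dst[0x0b+7] := {0x1c,0xed,0x9b,0xdb,0x15,0xed,0x9b}
query mem[0x13]=0x9b, mem[0x05]=0x9b, mem[0x14]=0xdb, mem[0x17]=0x9b, mem[0x18]=0xdb

MEM[0x13,0x05,0x14,0x17,0x18] = 9b 9b db 9b db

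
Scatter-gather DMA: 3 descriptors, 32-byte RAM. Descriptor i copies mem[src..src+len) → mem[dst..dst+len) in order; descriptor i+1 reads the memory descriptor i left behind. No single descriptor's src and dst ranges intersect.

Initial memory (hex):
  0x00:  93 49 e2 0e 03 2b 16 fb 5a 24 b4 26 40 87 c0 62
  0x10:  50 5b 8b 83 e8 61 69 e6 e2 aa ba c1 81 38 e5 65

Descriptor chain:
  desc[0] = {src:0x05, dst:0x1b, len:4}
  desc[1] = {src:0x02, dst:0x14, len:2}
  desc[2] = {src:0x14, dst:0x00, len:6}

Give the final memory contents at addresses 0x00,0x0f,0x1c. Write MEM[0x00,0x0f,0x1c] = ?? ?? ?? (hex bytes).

[0] 0x05->0x1b len=4 : 2b 16 fb 5a
[1] 0x02->0x14 len=2 : e2 0e
[2] 0x14->0x00 len=6 : e2 0e 69 e6 e2 aa
query mem[0x00]=0xe2, mem[0x0f]=0x62, mem[0x1c]=0x16

MEM[0x00,0x0f,0x1c] = e2 62 16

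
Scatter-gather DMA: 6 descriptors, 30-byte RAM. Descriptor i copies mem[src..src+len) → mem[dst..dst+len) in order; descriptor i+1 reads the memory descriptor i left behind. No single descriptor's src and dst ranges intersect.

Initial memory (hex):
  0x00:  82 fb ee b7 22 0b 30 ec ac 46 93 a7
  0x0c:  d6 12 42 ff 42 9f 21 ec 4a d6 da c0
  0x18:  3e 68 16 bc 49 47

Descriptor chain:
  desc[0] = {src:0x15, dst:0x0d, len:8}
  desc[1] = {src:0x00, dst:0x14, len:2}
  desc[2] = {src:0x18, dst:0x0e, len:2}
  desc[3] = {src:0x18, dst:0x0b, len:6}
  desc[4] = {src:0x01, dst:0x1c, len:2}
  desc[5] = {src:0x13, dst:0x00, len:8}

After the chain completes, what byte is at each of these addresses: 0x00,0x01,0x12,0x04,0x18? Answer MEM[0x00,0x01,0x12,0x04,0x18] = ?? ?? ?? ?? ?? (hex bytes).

MEM[0x00,0x01,0x12,0x04,0x18] = bc 82 16 c0 3e

D0: mem[0x0d..0x14] <- [d6 da c0 3e 68 16 bc 49]
D1: mem[0x14..0x15] <- [82 fb]
D2: mem[0x0e..0x0f] <- [3e 68]
D3: mem[0x0b..0x10] <- [3e 68 16 bc 49 47]
D4: mem[0x1c..0x1d] <- [fb ee]
D5: mem[0x00..0x07] <- [bc 82 fb da c0 3e 68 16]
query mem[0x00]=0xbc, mem[0x01]=0x82, mem[0x12]=0x16, mem[0x04]=0xc0, mem[0x18]=0x3e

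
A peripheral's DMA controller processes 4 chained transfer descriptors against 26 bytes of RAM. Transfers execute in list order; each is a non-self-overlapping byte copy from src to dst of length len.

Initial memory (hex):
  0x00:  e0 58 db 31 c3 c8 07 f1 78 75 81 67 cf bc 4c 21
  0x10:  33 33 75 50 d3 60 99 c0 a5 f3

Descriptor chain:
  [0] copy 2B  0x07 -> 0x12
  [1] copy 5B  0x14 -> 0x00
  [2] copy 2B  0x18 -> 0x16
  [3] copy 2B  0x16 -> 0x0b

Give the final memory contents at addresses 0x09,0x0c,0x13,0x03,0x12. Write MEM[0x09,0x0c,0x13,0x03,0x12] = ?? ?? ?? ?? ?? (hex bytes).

D0: mem[0x12..0x13] <- [f1 78]
D1: mem[0x00..0x04] <- [d3 60 99 c0 a5]
D2: mem[0x16..0x17] <- [a5 f3]
D3: mem[0x0b..0x0c] <- [a5 f3]
query mem[0x09]=0x75, mem[0x0c]=0xf3, mem[0x13]=0x78, mem[0x03]=0xc0, mem[0x12]=0xf1

MEM[0x09,0x0c,0x13,0x03,0x12] = 75 f3 78 c0 f1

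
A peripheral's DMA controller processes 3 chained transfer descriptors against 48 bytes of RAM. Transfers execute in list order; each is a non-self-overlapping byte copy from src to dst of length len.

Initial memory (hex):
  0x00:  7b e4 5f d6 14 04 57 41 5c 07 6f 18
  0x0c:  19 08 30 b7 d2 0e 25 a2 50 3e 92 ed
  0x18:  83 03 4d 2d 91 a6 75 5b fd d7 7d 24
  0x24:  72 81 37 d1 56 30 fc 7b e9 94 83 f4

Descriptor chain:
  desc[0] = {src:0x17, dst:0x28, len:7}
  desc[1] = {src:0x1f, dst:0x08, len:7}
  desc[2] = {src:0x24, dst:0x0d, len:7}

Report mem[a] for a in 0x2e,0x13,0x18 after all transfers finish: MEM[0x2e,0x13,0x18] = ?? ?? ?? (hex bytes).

MEM[0x2e,0x13,0x18] = a6 03 83

D0: mem[0x28..0x2e] <- [ed 83 03 4d 2d 91 a6]
D1: mem[0x08..0x0e] <- [5b fd d7 7d 24 72 81]
D2: mem[0x0d..0x13] <- [72 81 37 d1 ed 83 03]
query mem[0x2e]=0xa6, mem[0x13]=0x03, mem[0x18]=0x83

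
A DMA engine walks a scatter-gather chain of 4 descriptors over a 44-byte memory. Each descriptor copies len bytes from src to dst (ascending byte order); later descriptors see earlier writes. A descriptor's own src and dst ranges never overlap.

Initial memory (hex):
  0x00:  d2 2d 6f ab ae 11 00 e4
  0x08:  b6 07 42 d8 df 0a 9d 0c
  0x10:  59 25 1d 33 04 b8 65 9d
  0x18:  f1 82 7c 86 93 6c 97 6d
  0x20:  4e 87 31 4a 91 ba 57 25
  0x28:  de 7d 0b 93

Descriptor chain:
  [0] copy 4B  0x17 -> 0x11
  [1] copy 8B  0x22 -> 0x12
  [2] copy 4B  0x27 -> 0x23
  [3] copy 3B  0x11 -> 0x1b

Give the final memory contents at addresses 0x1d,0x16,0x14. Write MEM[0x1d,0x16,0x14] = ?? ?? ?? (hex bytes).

MEM[0x1d,0x16,0x14] = 4a 57 91

  after D0: wrote 4B at 0x11 = 9df1827c
  after D1: wrote 8B at 0x12 = 314a91ba5725de7d
  after D2: wrote 4B at 0x23 = 25de7d0b
  after D3: wrote 3B at 0x1b = 9d314a
query mem[0x1d]=0x4a, mem[0x16]=0x57, mem[0x14]=0x91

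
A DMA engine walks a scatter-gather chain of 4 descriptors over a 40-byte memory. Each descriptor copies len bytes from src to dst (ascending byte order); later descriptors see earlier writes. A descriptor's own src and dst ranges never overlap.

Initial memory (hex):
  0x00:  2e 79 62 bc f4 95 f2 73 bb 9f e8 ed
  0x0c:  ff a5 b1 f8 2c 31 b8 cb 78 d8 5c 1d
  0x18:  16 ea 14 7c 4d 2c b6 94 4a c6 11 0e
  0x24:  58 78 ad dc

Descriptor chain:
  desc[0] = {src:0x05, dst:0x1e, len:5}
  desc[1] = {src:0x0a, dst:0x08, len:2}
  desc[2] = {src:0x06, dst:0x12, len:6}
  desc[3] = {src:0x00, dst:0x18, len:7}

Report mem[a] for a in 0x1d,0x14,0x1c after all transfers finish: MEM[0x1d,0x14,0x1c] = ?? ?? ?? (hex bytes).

[0] 0x05->0x1e len=5 : 95 f2 73 bb 9f
[1] 0x0a->0x08 len=2 : e8 ed
[2] 0x06->0x12 len=6 : f2 73 e8 ed e8 ed
[3] 0x00->0x18 len=7 : 2e 79 62 bc f4 95 f2
query mem[0x1d]=0x95, mem[0x14]=0xe8, mem[0x1c]=0xf4

MEM[0x1d,0x14,0x1c] = 95 e8 f4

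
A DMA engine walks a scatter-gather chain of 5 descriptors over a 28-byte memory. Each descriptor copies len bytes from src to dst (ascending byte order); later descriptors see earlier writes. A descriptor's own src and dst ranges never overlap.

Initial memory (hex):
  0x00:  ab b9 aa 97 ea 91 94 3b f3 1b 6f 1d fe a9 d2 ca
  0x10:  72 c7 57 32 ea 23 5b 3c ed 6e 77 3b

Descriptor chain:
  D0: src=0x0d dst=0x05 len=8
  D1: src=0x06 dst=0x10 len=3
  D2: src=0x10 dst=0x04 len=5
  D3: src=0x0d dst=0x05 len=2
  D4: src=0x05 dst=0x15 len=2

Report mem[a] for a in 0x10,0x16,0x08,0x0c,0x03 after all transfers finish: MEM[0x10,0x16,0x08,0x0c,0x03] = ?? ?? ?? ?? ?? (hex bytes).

MEM[0x10,0x16,0x08,0x0c,0x03] = d2 d2 ea ea 97

  after D0: wrote 8B at 0x05 = a9d2ca72c75732ea
  after D1: wrote 3B at 0x10 = d2ca72
  after D2: wrote 5B at 0x04 = d2ca7232ea
  after D3: wrote 2B at 0x05 = a9d2
  after D4: wrote 2B at 0x15 = a9d2
query mem[0x10]=0xd2, mem[0x16]=0xd2, mem[0x08]=0xea, mem[0x0c]=0xea, mem[0x03]=0x97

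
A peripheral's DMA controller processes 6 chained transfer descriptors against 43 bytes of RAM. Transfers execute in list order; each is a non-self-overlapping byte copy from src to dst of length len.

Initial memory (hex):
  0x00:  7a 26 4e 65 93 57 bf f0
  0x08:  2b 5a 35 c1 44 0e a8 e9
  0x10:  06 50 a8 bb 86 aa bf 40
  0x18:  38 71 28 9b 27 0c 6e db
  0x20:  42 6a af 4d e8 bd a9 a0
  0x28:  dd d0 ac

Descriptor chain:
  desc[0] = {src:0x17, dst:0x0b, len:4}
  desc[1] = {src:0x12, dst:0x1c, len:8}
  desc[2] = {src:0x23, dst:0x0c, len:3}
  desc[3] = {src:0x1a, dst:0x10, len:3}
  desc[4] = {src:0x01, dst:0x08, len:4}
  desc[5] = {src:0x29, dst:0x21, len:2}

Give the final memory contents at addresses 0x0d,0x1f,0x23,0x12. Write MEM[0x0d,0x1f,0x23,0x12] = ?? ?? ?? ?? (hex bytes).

MEM[0x0d,0x1f,0x23,0x12] = e8 aa 71 a8

#0 dst[0x0b+4] := {0x40,0x38,0x71,0x28}
#1 dst[0x1c+8] := {0xa8,0xbb,0x86,0xaa,0xbf,0x40,0x38,0x71}
#2 dst[0x0c+3] := {0x71,0xe8,0xbd}
#3 dst[0x10+3] := {0x28,0x9b,0xa8}
#4 dst[0x08+4] := {0x26,0x4e,0x65,0x93}
#5 dst[0x21+2] := {0xd0,0xac}
query mem[0x0d]=0xe8, mem[0x1f]=0xaa, mem[0x23]=0x71, mem[0x12]=0xa8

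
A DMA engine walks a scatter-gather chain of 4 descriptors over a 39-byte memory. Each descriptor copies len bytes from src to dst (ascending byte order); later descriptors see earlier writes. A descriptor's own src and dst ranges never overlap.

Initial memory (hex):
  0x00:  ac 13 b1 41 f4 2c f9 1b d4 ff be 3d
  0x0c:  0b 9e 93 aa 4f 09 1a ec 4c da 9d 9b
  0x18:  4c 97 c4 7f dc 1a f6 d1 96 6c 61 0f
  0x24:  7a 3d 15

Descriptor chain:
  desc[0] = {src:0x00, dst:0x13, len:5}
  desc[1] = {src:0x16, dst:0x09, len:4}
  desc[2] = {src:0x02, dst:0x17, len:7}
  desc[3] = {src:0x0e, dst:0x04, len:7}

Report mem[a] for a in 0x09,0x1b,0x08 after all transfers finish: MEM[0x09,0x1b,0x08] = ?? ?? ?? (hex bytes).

#0 dst[0x13+5] := {0xac,0x13,0xb1,0x41,0xf4}
#1 dst[0x09+4] := {0x41,0xf4,0x4c,0x97}
#2 dst[0x17+7] := {0xb1,0x41,0xf4,0x2c,0xf9,0x1b,0xd4}
#3 dst[0x04+7] := {0x93,0xaa,0x4f,0x09,0x1a,0xac,0x13}
query mem[0x09]=0xac, mem[0x1b]=0xf9, mem[0x08]=0x1a

MEM[0x09,0x1b,0x08] = ac f9 1a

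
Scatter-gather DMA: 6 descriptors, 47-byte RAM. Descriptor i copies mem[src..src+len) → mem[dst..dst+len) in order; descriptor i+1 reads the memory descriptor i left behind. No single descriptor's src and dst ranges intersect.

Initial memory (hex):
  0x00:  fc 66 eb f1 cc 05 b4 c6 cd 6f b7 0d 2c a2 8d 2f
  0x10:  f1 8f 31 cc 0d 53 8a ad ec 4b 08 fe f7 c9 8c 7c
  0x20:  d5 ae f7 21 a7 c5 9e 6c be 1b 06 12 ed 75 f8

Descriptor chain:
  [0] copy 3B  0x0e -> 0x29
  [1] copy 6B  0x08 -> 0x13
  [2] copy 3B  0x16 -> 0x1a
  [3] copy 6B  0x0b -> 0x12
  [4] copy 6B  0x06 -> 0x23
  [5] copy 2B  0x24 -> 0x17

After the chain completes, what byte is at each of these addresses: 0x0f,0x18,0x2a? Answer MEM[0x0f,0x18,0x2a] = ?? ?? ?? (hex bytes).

  after D0: wrote 3B at 0x29 = 8d2ff1
  after D1: wrote 6B at 0x13 = cd6fb70d2ca2
  after D2: wrote 3B at 0x1a = 0d2ca2
  after D3: wrote 6B at 0x12 = 0d2ca28d2ff1
  after D4: wrote 6B at 0x23 = b4c6cd6fb70d
  after D5: wrote 2B at 0x17 = c6cd
query mem[0x0f]=0x2f, mem[0x18]=0xcd, mem[0x2a]=0x2f

MEM[0x0f,0x18,0x2a] = 2f cd 2f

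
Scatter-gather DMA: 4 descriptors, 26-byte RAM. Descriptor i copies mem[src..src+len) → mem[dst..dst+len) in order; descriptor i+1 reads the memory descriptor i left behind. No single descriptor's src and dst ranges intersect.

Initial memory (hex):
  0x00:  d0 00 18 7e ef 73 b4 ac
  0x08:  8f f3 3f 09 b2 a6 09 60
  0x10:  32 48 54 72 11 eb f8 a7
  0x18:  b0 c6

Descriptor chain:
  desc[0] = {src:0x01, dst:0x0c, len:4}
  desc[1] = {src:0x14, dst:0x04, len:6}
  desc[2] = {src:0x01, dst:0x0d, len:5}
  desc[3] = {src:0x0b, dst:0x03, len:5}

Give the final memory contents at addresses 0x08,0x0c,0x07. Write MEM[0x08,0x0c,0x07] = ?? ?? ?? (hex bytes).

MEM[0x08,0x0c,0x07] = b0 00 7e

[0] 0x01->0x0c len=4 : 00 18 7e ef
[1] 0x14->0x04 len=6 : 11 eb f8 a7 b0 c6
[2] 0x01->0x0d len=5 : 00 18 7e 11 eb
[3] 0x0b->0x03 len=5 : 09 00 00 18 7e
query mem[0x08]=0xb0, mem[0x0c]=0x00, mem[0x07]=0x7e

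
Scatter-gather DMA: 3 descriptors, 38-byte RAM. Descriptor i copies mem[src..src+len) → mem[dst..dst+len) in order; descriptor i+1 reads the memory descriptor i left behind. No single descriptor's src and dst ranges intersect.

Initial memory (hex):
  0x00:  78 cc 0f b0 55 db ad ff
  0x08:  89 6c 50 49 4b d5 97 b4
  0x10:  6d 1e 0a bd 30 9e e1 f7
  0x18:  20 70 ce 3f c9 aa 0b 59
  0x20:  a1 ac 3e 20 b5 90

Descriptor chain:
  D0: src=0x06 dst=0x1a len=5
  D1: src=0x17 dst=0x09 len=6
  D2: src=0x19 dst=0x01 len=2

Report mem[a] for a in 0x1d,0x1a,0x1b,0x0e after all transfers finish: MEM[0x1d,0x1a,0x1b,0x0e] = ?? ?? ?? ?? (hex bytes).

MEM[0x1d,0x1a,0x1b,0x0e] = 6c ad ff 89

D0: mem[0x1a..0x1e] <- [ad ff 89 6c 50]
D1: mem[0x09..0x0e] <- [f7 20 70 ad ff 89]
D2: mem[0x01..0x02] <- [70 ad]
query mem[0x1d]=0x6c, mem[0x1a]=0xad, mem[0x1b]=0xff, mem[0x0e]=0x89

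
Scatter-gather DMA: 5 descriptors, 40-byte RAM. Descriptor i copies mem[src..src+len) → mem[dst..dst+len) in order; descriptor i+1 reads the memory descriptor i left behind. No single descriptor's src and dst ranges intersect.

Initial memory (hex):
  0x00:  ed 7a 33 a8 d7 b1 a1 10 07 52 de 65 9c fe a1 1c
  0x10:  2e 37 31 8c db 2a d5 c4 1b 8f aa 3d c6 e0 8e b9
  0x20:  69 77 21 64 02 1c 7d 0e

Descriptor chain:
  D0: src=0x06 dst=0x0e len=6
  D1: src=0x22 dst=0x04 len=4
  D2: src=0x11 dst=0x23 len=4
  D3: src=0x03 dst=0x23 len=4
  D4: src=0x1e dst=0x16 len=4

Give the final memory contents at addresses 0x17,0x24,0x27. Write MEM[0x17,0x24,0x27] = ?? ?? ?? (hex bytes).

#0 dst[0x0e+6] := {0xa1,0x10,0x07,0x52,0xde,0x65}
#1 dst[0x04+4] := {0x21,0x64,0x02,0x1c}
#2 dst[0x23+4] := {0x52,0xde,0x65,0xdb}
#3 dst[0x23+4] := {0xa8,0x21,0x64,0x02}
#4 dst[0x16+4] := {0x8e,0xb9,0x69,0x77}
query mem[0x17]=0xb9, mem[0x24]=0x21, mem[0x27]=0x0e

MEM[0x17,0x24,0x27] = b9 21 0e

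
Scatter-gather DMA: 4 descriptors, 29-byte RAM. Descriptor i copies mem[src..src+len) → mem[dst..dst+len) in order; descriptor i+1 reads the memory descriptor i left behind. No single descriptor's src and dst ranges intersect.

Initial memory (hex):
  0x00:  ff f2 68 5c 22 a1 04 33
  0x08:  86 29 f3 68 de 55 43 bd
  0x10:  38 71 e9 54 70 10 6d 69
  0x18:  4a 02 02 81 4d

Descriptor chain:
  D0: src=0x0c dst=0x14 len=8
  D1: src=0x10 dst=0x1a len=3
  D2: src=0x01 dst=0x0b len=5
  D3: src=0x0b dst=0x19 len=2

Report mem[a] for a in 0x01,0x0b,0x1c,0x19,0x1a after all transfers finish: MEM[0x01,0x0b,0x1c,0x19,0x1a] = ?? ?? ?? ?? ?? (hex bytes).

#0 dst[0x14+8] := {0xde,0x55,0x43,0xbd,0x38,0x71,0xe9,0x54}
#1 dst[0x1a+3] := {0x38,0x71,0xe9}
#2 dst[0x0b+5] := {0xf2,0x68,0x5c,0x22,0xa1}
#3 dst[0x19+2] := {0xf2,0x68}
query mem[0x01]=0xf2, mem[0x0b]=0xf2, mem[0x1c]=0xe9, mem[0x19]=0xf2, mem[0x1a]=0x68

MEM[0x01,0x0b,0x1c,0x19,0x1a] = f2 f2 e9 f2 68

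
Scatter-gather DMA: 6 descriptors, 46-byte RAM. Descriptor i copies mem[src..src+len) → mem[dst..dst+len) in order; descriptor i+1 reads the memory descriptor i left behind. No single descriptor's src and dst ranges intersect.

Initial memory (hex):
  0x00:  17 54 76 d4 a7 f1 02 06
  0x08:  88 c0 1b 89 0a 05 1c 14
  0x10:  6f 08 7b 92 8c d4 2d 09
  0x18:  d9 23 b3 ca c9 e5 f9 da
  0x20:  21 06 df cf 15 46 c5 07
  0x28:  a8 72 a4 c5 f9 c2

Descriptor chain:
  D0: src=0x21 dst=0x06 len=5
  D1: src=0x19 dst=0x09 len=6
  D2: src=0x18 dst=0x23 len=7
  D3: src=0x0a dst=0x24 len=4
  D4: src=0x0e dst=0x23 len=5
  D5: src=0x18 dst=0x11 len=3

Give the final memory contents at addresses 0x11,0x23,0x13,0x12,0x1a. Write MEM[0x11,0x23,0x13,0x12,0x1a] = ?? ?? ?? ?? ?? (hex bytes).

[0] 0x21->0x06 len=5 : 06 df cf 15 46
[1] 0x19->0x09 len=6 : 23 b3 ca c9 e5 f9
[2] 0x18->0x23 len=7 : d9 23 b3 ca c9 e5 f9
[3] 0x0a->0x24 len=4 : b3 ca c9 e5
[4] 0x0e->0x23 len=5 : f9 14 6f 08 7b
[5] 0x18->0x11 len=3 : d9 23 b3
query mem[0x11]=0xd9, mem[0x23]=0xf9, mem[0x13]=0xb3, mem[0x12]=0x23, mem[0x1a]=0xb3

MEM[0x11,0x23,0x13,0x12,0x1a] = d9 f9 b3 23 b3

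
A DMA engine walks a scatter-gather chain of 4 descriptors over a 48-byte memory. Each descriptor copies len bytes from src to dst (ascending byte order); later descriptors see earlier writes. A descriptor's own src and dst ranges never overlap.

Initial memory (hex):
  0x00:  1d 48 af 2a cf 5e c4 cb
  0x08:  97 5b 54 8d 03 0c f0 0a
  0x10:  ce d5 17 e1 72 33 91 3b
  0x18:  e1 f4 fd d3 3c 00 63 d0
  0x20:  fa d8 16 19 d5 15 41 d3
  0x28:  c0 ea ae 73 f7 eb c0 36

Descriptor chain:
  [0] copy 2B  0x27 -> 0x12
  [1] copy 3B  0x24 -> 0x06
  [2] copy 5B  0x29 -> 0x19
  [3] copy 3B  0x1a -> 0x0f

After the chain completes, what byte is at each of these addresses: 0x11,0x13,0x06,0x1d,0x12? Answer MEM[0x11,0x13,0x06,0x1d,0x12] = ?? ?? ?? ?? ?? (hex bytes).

MEM[0x11,0x13,0x06,0x1d,0x12] = f7 c0 d5 eb d3

#0 dst[0x12+2] := {0xd3,0xc0}
#1 dst[0x06+3] := {0xd5,0x15,0x41}
#2 dst[0x19+5] := {0xea,0xae,0x73,0xf7,0xeb}
#3 dst[0x0f+3] := {0xae,0x73,0xf7}
query mem[0x11]=0xf7, mem[0x13]=0xc0, mem[0x06]=0xd5, mem[0x1d]=0xeb, mem[0x12]=0xd3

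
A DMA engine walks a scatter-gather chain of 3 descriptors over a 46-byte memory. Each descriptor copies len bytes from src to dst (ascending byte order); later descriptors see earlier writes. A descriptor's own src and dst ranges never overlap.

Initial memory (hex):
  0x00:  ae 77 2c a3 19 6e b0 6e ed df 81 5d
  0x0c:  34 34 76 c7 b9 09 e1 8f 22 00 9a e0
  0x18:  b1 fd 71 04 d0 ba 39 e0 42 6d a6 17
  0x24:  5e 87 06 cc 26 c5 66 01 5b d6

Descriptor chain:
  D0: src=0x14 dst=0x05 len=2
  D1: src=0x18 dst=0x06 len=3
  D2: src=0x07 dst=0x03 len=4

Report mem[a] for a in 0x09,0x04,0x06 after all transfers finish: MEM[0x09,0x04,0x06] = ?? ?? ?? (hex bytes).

#0 dst[0x05+2] := {0x22,0x00}
#1 dst[0x06+3] := {0xb1,0xfd,0x71}
#2 dst[0x03+4] := {0xfd,0x71,0xdf,0x81}
query mem[0x09]=0xdf, mem[0x04]=0x71, mem[0x06]=0x81

MEM[0x09,0x04,0x06] = df 71 81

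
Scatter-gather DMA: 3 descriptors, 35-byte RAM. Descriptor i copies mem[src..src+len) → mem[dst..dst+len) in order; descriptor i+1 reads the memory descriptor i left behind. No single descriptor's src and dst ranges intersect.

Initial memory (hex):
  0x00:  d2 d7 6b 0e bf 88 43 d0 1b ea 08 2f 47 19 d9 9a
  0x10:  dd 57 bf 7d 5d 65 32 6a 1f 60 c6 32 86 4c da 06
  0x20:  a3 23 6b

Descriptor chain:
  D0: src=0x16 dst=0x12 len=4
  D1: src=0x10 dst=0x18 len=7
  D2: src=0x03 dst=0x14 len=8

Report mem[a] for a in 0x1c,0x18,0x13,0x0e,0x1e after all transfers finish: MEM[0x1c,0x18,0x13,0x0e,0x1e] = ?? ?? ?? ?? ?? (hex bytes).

[0] 0x16->0x12 len=4 : 32 6a 1f 60
[1] 0x10->0x18 len=7 : dd 57 32 6a 1f 60 32
[2] 0x03->0x14 len=8 : 0e bf 88 43 d0 1b ea 08
query mem[0x1c]=0x1f, mem[0x18]=0xd0, mem[0x13]=0x6a, mem[0x0e]=0xd9, mem[0x1e]=0x32

MEM[0x1c,0x18,0x13,0x0e,0x1e] = 1f d0 6a d9 32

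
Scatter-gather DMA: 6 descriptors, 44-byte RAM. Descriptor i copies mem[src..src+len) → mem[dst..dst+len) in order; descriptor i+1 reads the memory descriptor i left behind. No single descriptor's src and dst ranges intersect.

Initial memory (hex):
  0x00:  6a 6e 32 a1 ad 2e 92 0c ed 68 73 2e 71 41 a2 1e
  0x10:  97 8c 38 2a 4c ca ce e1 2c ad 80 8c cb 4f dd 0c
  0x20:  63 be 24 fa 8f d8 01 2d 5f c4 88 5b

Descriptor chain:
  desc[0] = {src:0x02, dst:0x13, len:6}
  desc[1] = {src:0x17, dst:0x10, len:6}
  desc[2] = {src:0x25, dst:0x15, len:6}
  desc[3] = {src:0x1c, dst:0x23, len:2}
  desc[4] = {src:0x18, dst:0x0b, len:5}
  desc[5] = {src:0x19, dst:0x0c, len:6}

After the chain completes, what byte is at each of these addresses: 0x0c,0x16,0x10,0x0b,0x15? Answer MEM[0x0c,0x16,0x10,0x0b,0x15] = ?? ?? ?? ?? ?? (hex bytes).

[0] 0x02->0x13 len=6 : 32 a1 ad 2e 92 0c
[1] 0x17->0x10 len=6 : 92 0c ad 80 8c cb
[2] 0x25->0x15 len=6 : d8 01 2d 5f c4 88
[3] 0x1c->0x23 len=2 : cb 4f
[4] 0x18->0x0b len=5 : 5f c4 88 8c cb
[5] 0x19->0x0c len=6 : c4 88 8c cb 4f dd
query mem[0x0c]=0xc4, mem[0x16]=0x01, mem[0x10]=0x4f, mem[0x0b]=0x5f, mem[0x15]=0xd8

MEM[0x0c,0x16,0x10,0x0b,0x15] = c4 01 4f 5f d8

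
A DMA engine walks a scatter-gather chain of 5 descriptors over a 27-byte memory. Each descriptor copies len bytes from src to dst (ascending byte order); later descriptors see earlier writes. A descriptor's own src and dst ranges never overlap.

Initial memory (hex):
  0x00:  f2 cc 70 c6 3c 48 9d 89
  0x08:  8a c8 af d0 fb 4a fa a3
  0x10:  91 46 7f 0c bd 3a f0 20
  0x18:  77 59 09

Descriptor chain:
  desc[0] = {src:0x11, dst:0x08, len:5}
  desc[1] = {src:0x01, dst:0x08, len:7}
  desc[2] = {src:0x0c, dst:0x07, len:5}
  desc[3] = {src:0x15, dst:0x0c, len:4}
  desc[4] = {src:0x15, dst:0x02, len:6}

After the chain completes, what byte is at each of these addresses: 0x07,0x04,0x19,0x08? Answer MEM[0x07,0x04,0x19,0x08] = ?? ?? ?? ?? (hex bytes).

MEM[0x07,0x04,0x19,0x08] = 09 20 59 9d

[0] 0x11->0x08 len=5 : 46 7f 0c bd 3a
[1] 0x01->0x08 len=7 : cc 70 c6 3c 48 9d 89
[2] 0x0c->0x07 len=5 : 48 9d 89 a3 91
[3] 0x15->0x0c len=4 : 3a f0 20 77
[4] 0x15->0x02 len=6 : 3a f0 20 77 59 09
query mem[0x07]=0x09, mem[0x04]=0x20, mem[0x19]=0x59, mem[0x08]=0x9d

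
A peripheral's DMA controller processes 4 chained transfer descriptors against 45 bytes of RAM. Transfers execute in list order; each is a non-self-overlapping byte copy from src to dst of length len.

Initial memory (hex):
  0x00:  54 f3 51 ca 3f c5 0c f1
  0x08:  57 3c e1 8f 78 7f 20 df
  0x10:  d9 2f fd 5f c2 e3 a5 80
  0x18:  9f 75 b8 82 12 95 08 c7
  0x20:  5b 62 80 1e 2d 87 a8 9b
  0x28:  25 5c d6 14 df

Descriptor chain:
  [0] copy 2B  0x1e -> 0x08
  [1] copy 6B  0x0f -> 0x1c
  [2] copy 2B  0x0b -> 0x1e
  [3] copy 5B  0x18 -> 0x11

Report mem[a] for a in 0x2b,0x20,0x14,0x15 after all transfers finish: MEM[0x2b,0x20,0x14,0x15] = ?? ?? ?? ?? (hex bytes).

  after D0: wrote 2B at 0x08 = 08c7
  after D1: wrote 6B at 0x1c = dfd92ffd5fc2
  after D2: wrote 2B at 0x1e = 8f78
  after D3: wrote 5B at 0x11 = 9f75b882df
query mem[0x2b]=0x14, mem[0x20]=0x5f, mem[0x14]=0x82, mem[0x15]=0xdf

MEM[0x2b,0x20,0x14,0x15] = 14 5f 82 df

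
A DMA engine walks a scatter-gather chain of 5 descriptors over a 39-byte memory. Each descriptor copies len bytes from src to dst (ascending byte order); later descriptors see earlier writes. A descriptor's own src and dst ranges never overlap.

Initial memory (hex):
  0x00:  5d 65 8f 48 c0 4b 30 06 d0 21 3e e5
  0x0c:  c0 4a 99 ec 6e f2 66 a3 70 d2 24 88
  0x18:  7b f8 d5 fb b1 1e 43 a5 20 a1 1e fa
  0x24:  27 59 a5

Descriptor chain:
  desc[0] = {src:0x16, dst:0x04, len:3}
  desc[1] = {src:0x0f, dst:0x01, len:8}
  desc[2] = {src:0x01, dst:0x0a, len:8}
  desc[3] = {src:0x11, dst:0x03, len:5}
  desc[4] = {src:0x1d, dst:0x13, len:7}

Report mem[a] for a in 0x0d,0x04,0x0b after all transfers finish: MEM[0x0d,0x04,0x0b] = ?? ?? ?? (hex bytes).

[0] 0x16->0x04 len=3 : 24 88 7b
[1] 0x0f->0x01 len=8 : ec 6e f2 66 a3 70 d2 24
[2] 0x01->0x0a len=8 : ec 6e f2 66 a3 70 d2 24
[3] 0x11->0x03 len=5 : 24 66 a3 70 d2
[4] 0x1d->0x13 len=7 : 1e 43 a5 20 a1 1e fa
query mem[0x0d]=0x66, mem[0x04]=0x66, mem[0x0b]=0x6e

MEM[0x0d,0x04,0x0b] = 66 66 6e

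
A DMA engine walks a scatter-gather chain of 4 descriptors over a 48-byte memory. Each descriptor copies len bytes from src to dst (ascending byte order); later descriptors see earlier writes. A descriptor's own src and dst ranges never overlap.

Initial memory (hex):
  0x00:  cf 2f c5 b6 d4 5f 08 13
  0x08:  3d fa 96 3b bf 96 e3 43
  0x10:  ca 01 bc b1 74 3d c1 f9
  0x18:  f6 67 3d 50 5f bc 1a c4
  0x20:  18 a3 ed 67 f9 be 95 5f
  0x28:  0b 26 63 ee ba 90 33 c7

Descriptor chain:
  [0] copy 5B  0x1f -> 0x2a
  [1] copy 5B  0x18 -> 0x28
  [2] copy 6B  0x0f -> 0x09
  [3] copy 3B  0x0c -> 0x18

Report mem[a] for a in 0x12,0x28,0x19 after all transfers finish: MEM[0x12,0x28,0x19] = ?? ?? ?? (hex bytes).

[0] 0x1f->0x2a len=5 : c4 18 a3 ed 67
[1] 0x18->0x28 len=5 : f6 67 3d 50 5f
[2] 0x0f->0x09 len=6 : 43 ca 01 bc b1 74
[3] 0x0c->0x18 len=3 : bc b1 74
query mem[0x12]=0xbc, mem[0x28]=0xf6, mem[0x19]=0xb1

MEM[0x12,0x28,0x19] = bc f6 b1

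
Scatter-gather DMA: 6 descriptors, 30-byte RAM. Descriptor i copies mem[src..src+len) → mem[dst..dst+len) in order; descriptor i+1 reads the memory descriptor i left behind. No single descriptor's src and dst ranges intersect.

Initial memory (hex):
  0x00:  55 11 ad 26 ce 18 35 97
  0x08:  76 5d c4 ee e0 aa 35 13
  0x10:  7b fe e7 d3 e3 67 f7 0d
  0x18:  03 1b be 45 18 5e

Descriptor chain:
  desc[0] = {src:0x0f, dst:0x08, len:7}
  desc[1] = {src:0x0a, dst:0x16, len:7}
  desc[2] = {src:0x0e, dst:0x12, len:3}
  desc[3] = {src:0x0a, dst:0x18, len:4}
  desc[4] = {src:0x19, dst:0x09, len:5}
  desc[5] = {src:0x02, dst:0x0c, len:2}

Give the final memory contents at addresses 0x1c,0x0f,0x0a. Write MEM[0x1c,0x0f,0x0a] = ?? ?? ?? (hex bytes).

  after D0: wrote 7B at 0x08 = 137bfee7d3e367
  after D1: wrote 7B at 0x16 = fee7d3e367137b
  after D2: wrote 3B at 0x12 = 67137b
  after D3: wrote 4B at 0x18 = fee7d3e3
  after D4: wrote 5B at 0x09 = e7d3e37b5e
  after D5: wrote 2B at 0x0c = ad26
query mem[0x1c]=0x7b, mem[0x0f]=0x13, mem[0x0a]=0xd3

MEM[0x1c,0x0f,0x0a] = 7b 13 d3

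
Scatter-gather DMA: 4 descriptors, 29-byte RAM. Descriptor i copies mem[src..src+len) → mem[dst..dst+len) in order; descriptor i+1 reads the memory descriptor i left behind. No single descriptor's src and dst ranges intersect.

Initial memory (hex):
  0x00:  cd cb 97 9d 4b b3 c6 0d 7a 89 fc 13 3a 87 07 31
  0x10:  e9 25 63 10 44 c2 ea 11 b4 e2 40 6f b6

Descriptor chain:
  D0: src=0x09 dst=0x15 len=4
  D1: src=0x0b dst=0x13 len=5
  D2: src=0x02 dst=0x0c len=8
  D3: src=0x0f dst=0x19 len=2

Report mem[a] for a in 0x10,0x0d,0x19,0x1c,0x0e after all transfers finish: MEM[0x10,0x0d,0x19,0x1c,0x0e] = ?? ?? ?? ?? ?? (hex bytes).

#0 dst[0x15+4] := {0x89,0xfc,0x13,0x3a}
#1 dst[0x13+5] := {0x13,0x3a,0x87,0x07,0x31}
#2 dst[0x0c+8] := {0x97,0x9d,0x4b,0xb3,0xc6,0x0d,0x7a,0x89}
#3 dst[0x19+2] := {0xb3,0xc6}
query mem[0x10]=0xc6, mem[0x0d]=0x9d, mem[0x19]=0xb3, mem[0x1c]=0xb6, mem[0x0e]=0x4b

MEM[0x10,0x0d,0x19,0x1c,0x0e] = c6 9d b3 b6 4b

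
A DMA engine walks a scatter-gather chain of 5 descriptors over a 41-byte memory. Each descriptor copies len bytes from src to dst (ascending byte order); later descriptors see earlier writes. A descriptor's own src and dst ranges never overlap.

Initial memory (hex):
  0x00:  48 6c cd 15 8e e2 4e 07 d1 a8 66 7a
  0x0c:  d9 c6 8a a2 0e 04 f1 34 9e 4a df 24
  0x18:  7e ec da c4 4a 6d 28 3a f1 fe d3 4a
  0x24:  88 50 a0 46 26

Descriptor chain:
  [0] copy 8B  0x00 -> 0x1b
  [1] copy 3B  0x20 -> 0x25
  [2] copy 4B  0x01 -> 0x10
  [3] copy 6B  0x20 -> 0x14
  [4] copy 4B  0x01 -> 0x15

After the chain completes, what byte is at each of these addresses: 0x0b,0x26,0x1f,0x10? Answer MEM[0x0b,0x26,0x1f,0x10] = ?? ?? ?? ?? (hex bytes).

  after D0: wrote 8B at 0x1b = 486ccd158ee24e07
  after D1: wrote 3B at 0x25 = e24e07
  after D2: wrote 4B at 0x10 = 6ccd158e
  after D3: wrote 6B at 0x14 = e24e074a88e2
  after D4: wrote 4B at 0x15 = 6ccd158e
query mem[0x0b]=0x7a, mem[0x26]=0x4e, mem[0x1f]=0x8e, mem[0x10]=0x6c

MEM[0x0b,0x26,0x1f,0x10] = 7a 4e 8e 6c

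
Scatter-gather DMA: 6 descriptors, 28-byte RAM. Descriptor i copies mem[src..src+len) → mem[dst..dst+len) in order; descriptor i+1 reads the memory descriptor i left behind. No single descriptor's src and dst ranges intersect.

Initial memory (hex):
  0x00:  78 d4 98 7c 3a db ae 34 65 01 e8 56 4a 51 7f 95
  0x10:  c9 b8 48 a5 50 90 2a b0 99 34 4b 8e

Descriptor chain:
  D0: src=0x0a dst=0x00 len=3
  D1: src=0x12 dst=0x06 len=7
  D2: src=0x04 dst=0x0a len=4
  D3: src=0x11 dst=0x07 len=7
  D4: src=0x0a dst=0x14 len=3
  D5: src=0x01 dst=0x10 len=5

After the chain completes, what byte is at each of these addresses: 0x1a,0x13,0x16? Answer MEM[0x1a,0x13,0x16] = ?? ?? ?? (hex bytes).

D0: mem[0x00..0x02] <- [e8 56 4a]
D1: mem[0x06..0x0c] <- [48 a5 50 90 2a b0 99]
D2: mem[0x0a..0x0d] <- [3a db 48 a5]
D3: mem[0x07..0x0d] <- [b8 48 a5 50 90 2a b0]
D4: mem[0x14..0x16] <- [50 90 2a]
D5: mem[0x10..0x14] <- [56 4a 7c 3a db]
query mem[0x1a]=0x4b, mem[0x13]=0x3a, mem[0x16]=0x2a

MEM[0x1a,0x13,0x16] = 4b 3a 2a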